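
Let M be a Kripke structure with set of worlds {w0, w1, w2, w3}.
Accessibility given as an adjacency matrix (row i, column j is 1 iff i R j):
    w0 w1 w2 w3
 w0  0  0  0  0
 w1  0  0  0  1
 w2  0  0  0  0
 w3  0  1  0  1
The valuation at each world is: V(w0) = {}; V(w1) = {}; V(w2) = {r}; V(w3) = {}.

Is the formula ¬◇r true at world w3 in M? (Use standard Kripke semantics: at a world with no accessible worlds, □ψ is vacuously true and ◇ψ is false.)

Yes

At w3: ◇r is false, so ¬◇r is true.
  At w3: ◇r requires r at some successor in {w1, w3}.
    At w1: r is false.
    At w3: r is false.
  So ◇r is false at w3.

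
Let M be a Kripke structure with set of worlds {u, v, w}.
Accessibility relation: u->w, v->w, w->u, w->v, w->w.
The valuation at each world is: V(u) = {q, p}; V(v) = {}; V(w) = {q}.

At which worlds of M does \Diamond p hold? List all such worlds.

Let φ = \Diamond p. Evaluate φ at each world:
  u (successors {w}): φ is false.
  v (successors {w}): φ is false.
  w (successors {u, v, w}): φ is true.
For instance, at u:
  At u: \Diamond p requires p at some successor in {w}.
    At w: p is false.
  So \Diamond p is false at u.
Satisfying worlds: {w}

w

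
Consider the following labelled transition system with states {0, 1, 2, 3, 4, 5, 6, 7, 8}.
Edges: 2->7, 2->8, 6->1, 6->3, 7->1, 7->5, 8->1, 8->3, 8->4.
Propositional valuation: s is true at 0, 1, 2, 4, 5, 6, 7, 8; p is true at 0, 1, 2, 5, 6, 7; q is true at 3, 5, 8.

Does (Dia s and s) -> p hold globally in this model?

No

Let φ = (Dia s and s) -> p. Evaluate φ at each world:
  0 (successors ∅): φ is true.
  1 (successors ∅): φ is true.
  2 (successors {7, 8}): φ is true.
  3 (successors ∅): φ is true.
  4 (successors ∅): φ is true.
  5 (successors ∅): φ is true.
  6 (successors {1, 3}): φ is true.
  7 (successors {1, 5}): φ is true.
  8 (successors {1, 3, 4}): φ is false.
Detail at 8 (counterexample):
  At 8: Dia s and s is true, p is false, so (Dia s and s) -> p is false.
    At 8: Dia s is true, s is true, so Dia s and s is true.
      At 8: Dia s requires s at some successor in {1, 3, 4}.
        s holds at 1, so Dia s is true at 8.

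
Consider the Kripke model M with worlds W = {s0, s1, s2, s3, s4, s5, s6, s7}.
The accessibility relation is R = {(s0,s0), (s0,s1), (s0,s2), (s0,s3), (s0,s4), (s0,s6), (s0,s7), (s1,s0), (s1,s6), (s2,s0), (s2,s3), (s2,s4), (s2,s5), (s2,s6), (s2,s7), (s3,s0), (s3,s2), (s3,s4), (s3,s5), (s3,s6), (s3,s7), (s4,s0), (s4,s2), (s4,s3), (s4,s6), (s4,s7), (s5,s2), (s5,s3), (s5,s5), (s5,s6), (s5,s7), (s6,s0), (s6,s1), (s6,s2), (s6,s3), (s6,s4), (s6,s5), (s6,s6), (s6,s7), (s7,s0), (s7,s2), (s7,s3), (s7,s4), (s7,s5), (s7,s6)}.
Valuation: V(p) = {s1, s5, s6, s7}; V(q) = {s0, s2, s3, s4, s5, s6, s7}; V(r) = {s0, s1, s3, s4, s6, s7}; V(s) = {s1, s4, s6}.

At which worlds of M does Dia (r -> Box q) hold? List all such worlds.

s0, s2, s3, s4, s5, s6, s7

Recall that Box ψ holds at a world iff ψ holds at every accessible world, and Dia ψ holds iff ψ holds at some accessible world.
Let φ = Dia (r -> Box q). Evaluate φ at each world:
  s0 (successors {s0, s1, s2, s3, s4, s6, s7}): φ is true.
  s1 (successors {s0, s6}): φ is false.
  s2 (successors {s0, s3, s4, s5, s6, s7}): φ is true.
  s3 (successors {s0, s2, s4, s5, s6, s7}): φ is true.
  s4 (successors {s0, s2, s3, s6, s7}): φ is true.
  s5 (successors {s2, s3, s5, s6, s7}): φ is true.
  s6 (successors {s0, s1, s2, s3, s4, s5, s6, s7}): φ is true.
  s7 (successors {s0, s2, s3, s4, s5, s6}): φ is true.
For instance, at s3:
  At s3: Dia (r -> Box q) requires r -> Box q at some successor in {s0, s2, s4, s5, s6, s7}.
    r -> Box q holds at s2, so Dia (r -> Box q) is true at s3.
      At s2: r is false, Box q is true, so r -> Box q is true.
Satisfying worlds: {s0, s2, s3, s4, s5, s6, s7}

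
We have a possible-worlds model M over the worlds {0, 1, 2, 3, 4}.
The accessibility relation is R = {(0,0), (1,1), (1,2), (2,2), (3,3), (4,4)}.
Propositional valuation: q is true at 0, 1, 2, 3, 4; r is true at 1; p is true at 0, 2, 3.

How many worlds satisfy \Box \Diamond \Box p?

4

Let φ = \Box \Diamond \Box p. Evaluate φ at each world:
  0 (successors {0}): φ is true.
  1 (successors {1, 2}): φ is true.
  2 (successors {2}): φ is true.
  3 (successors {3}): φ is true.
  4 (successors {4}): φ is false.
For instance, at 1:
  At 1: \Box \Diamond \Box p requires \Diamond \Box p at every successor {1, 2}.
      At 1: \Diamond \Box p requires \Box p at some successor in {1, 2}.
        \Box p holds at 2, so \Diamond \Box p is true at 1.
      At 2: \Diamond \Box p requires \Box p at some successor in {2}.
        \Box p holds at 2, so \Diamond \Box p is true at 2.
  So \Box \Diamond \Box p is true at 1.
Satisfying worlds: {0, 1, 2, 3}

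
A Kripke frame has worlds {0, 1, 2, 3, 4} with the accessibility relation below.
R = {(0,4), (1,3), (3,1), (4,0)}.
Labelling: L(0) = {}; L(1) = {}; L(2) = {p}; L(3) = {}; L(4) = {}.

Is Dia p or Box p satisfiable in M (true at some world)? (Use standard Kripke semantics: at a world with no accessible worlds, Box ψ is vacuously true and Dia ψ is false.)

Yes

Let φ = Dia p or Box p. Evaluate φ at each world:
  0 (successors {4}): φ is false.
  1 (successors {3}): φ is false.
  2 (successors ∅): φ is true.
  3 (successors {1}): φ is false.
  4 (successors {0}): φ is false.
Detail at 2 (witness):
  At 2: Dia p is false, Box p is true, so Dia p or Box p is true.
    At 2: no accessible worlds, so Dia p is false.
    At 2: no accessible worlds, so Box p holds vacuously.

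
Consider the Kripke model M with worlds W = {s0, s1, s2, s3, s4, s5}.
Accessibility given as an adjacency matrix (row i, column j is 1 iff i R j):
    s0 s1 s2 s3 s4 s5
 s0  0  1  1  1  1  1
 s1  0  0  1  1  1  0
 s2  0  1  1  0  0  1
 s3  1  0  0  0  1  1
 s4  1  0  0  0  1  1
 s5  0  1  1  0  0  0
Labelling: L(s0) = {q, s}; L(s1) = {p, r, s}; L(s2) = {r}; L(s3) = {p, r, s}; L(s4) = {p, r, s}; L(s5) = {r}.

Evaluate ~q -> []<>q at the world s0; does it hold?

Yes

At s0: ~q is false, []<>q is false, so ~q -> []<>q is true.
  At s0: []<>q requires <>q at every successor {s1, s2, s3, s4, s5}.
    <>q fails at s1, so []<>q is false at s0.
      At s1: <>q requires q at some successor in {s2, s3, s4}.
        At s2: q is false.
        At s3: q is false.
        At s4: q is false.
      So <>q is false at s1.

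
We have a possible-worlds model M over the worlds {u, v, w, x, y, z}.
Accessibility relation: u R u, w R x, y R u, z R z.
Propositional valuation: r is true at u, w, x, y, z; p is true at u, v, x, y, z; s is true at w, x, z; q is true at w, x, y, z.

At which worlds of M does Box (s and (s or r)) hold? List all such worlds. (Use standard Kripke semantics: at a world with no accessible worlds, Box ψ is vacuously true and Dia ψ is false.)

v, w, x, z

Recall that Box ψ holds at a world iff ψ holds at every accessible world, and Dia ψ holds iff ψ holds at some accessible world.
Let φ = Box (s and (s or r)). Evaluate φ at each world:
  u (successors {u}): φ is false.
  v (successors ∅): φ is true.
  w (successors {x}): φ is true.
  x (successors ∅): φ is true.
  y (successors {u}): φ is false.
  z (successors {z}): φ is true.
For instance, at y:
  At y: Box (s and (s or r)) requires s and (s or r) at every successor {u}.
    s and (s or r) fails at u, so Box (s and (s or r)) is false at y.
Satisfying worlds: {v, w, x, z}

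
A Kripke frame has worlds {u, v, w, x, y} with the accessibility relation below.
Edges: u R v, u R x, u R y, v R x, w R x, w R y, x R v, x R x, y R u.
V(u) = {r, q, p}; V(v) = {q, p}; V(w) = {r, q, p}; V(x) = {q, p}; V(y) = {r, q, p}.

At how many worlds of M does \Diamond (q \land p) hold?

Let φ = \Diamond (q \land p). Evaluate φ at each world:
  u (successors {v, x, y}): φ is true.
  v (successors {x}): φ is true.
  w (successors {x, y}): φ is true.
  x (successors {v, x}): φ is true.
  y (successors {u}): φ is true.
For instance, at x:
  At x: \Diamond (q \land p) requires q \land p at some successor in {v, x}.
    q \land p holds at v, so \Diamond (q \land p) is true at x.
Satisfying worlds: {u, v, w, x, y}

5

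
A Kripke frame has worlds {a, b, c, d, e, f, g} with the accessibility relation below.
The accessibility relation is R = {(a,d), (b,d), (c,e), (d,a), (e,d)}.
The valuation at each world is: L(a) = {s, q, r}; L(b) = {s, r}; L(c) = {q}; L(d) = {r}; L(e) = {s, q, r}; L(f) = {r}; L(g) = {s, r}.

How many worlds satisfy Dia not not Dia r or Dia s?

Let φ = Dia not not Dia r or Dia s. Evaluate φ at each world:
  a (successors {d}): φ is true.
  b (successors {d}): φ is true.
  c (successors {e}): φ is true.
  d (successors {a}): φ is true.
  e (successors {d}): φ is true.
  f (successors ∅): φ is false.
  g (successors ∅): φ is false.
For instance, at d:
  At d: Dia not not Dia r is true, Dia s is true, so Dia not not Dia r or Dia s is true.
    At d: Dia not not Dia r requires not not Dia r at some successor in {a}.
      not not Dia r holds at a, so Dia not not Dia r is true at d.
    At d: Dia s requires s at some successor in {a}.
      s holds at a, so Dia s is true at d.
Satisfying worlds: {a, b, c, d, e}

5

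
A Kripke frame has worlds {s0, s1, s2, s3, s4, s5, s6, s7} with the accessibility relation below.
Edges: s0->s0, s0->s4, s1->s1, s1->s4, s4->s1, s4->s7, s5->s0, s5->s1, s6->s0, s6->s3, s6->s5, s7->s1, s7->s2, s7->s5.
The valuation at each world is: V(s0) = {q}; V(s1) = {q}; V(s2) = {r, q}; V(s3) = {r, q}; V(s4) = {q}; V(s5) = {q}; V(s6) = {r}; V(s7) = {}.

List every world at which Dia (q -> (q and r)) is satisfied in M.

Recall that Dia ψ holds at a world iff ψ holds at some accessible world.
Let φ = Dia (q -> (q and r)). Evaluate φ at each world:
  s0 (successors {s0, s4}): φ is false.
  s1 (successors {s1, s4}): φ is false.
  s2 (successors ∅): φ is false.
  s3 (successors ∅): φ is false.
  s4 (successors {s1, s7}): φ is true.
  s5 (successors {s0, s1}): φ is false.
  s6 (successors {s0, s3, s5}): φ is true.
  s7 (successors {s1, s2, s5}): φ is true.
For instance, at s7:
  At s7: Dia (q -> (q and r)) requires q -> (q and r) at some successor in {s1, s2, s5}.
    q -> (q and r) holds at s2, so Dia (q -> (q and r)) is true at s7.
Satisfying worlds: {s4, s6, s7}

s4, s6, s7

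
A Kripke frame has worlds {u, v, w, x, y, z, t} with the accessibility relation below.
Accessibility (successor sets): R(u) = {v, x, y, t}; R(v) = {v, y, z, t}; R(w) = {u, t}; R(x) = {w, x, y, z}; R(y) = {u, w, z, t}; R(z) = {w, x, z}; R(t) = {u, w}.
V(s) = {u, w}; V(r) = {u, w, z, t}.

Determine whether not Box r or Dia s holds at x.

Recall that Box ψ holds at a world iff ψ holds at every accessible world, and Dia ψ holds iff ψ holds at some accessible world.
At x: not Box r is true, Dia s is true, so not Box r or Dia s is true.
  At x: Box r is false, so not Box r is true.
    At x: Box r requires r at every successor {w, x, y, z}.
      r fails at x, so Box r is false at x.
  At x: Dia s requires s at some successor in {w, x, y, z}.
    s holds at w, so Dia s is true at x.

Yes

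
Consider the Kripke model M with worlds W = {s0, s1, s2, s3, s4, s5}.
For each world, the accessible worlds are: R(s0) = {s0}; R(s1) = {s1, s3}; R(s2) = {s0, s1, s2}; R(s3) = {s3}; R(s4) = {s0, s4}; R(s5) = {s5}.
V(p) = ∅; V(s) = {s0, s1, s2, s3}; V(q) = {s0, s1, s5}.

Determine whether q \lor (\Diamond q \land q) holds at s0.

Yes

At s0: q is true, \Diamond q \land q is true, so q \lor (\Diamond q \land q) is true.
  At s0: \Diamond q is true, q is true, so \Diamond q \land q is true.
    At s0: \Diamond q requires q at some successor in {s0}.
      q holds at s0, so \Diamond q is true at s0.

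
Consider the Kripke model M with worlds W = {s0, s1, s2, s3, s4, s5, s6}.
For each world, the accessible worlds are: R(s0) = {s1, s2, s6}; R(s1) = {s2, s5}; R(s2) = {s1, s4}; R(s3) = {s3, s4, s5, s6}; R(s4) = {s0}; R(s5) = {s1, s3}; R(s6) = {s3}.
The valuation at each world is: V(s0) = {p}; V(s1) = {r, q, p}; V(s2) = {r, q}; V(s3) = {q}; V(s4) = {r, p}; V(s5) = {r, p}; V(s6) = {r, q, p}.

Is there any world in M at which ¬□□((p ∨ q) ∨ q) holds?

No

Recall that □ψ holds at a world iff ψ holds at every accessible world, and ◇ψ holds iff ψ holds at some accessible world.
Let φ = ¬□□((p ∨ q) ∨ q). Evaluate φ at each world:
  s0 (successors {s1, s2, s6}): φ is false.
  s1 (successors {s2, s5}): φ is false.
  s2 (successors {s1, s4}): φ is false.
  s3 (successors {s3, s4, s5, s6}): φ is false.
  s4 (successors {s0}): φ is false.
  s5 (successors {s1, s3}): φ is false.
  s6 (successors {s3}): φ is false.
For instance, at s2:
  At s2: □□((p ∨ q) ∨ q) is true, so ¬□□((p ∨ q) ∨ q) is false.
    At s2: □□((p ∨ q) ∨ q) requires □((p ∨ q) ∨ q) at every successor {s1, s4}.
      At s1: □((p ∨ q) ∨ q) is true.
      At s4: □((p ∨ q) ∨ q) is true.
    So □□((p ∨ q) ∨ q) is true at s2.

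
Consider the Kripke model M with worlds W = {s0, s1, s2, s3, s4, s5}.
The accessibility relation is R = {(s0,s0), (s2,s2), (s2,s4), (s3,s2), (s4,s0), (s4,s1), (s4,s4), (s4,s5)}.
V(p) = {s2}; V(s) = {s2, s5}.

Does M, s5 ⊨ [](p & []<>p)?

Yes

At s5: no accessible worlds, so [](p & []<>p) holds vacuously.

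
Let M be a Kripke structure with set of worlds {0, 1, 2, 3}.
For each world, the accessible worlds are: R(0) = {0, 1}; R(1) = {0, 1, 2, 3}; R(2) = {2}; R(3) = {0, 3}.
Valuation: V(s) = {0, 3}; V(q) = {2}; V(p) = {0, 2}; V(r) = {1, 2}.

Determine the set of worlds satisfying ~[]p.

Let φ = ~[]p. Evaluate φ at each world:
  0 (successors {0, 1}): φ is true.
  1 (successors {0, 1, 2, 3}): φ is true.
  2 (successors {2}): φ is false.
  3 (successors {0, 3}): φ is true.
For instance, at 0:
  At 0: []p is false, so ~[]p is true.
    At 0: []p requires p at every successor {0, 1}.
      p fails at 1, so []p is false at 0.
Satisfying worlds: {0, 1, 3}

0, 1, 3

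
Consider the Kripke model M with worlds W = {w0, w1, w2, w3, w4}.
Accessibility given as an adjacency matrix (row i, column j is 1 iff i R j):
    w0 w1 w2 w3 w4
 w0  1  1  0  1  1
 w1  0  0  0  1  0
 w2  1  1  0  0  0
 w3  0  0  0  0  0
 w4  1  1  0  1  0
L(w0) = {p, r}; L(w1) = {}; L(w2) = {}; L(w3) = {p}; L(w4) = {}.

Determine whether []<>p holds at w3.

Yes

Recall that []ψ holds at a world iff ψ holds at every accessible world, and <>ψ holds iff ψ holds at some accessible world.
At w3: no accessible worlds, so []<>p holds vacuously.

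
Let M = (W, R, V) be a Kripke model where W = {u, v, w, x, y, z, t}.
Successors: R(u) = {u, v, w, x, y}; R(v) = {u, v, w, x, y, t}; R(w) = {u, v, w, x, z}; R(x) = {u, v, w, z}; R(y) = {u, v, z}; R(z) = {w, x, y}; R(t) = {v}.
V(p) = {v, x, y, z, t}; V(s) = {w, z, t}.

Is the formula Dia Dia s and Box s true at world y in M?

At y: Dia Dia s is true, Box s is false, so Dia Dia s and Box s is false.
  At y: Dia Dia s requires Dia s at some successor in {u, v, z}.
    Dia s holds at u, so Dia Dia s is true at y.
      At u: Dia s requires s at some successor in {u, v, w, x, y}.
        s holds at w, so Dia s is true at u.
  At y: Box s requires s at every successor {u, v, z}.
    s fails at u, so Box s is false at y.

No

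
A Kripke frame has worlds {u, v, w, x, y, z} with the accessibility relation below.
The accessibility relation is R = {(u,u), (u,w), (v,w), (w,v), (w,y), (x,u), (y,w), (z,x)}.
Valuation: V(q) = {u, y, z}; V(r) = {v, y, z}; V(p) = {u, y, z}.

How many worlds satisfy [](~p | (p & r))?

Let φ = [](~p | (p & r)). Evaluate φ at each world:
  u (successors {u, w}): φ is false.
  v (successors {w}): φ is true.
  w (successors {v, y}): φ is true.
  x (successors {u}): φ is false.
  y (successors {w}): φ is true.
  z (successors {x}): φ is true.
For instance, at u:
  At u: [](~p | (p & r)) requires ~p | (p & r) at every successor {u, w}.
    ~p | (p & r) fails at u, so [](~p | (p & r)) is false at u.
Satisfying worlds: {v, w, y, z}

4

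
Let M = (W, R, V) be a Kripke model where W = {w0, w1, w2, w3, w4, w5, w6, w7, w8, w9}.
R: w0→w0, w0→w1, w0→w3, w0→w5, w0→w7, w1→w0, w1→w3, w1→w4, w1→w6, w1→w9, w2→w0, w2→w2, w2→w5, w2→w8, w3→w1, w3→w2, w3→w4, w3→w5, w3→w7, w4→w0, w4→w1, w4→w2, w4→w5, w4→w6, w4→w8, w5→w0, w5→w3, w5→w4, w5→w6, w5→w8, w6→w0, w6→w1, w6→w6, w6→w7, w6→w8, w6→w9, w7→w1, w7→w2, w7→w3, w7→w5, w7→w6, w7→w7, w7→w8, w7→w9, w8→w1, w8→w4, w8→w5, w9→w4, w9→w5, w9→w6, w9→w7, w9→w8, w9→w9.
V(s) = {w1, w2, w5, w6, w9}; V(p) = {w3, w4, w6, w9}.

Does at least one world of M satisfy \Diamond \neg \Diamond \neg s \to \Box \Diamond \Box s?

Yes

Let φ = \Diamond \neg \Diamond \neg s \to \Box \Diamond \Box s. Evaluate φ at each world:
  w0 (successors {w0, w1, w3, w5, w7}): φ is true.
  w1 (successors {w0, w3, w4, w6, w9}): φ is true.
  w2 (successors {w0, w2, w5, w8}): φ is true.
  w3 (successors {w1, w2, w4, w5, w7}): φ is true.
  w4 (successors {w0, w1, w2, w5, w6, w8}): φ is true.
  w5 (successors {w0, w3, w4, w6, w8}): φ is true.
  w6 (successors {w0, w1, w6, w7, w8, w9}): φ is true.
  w7 (successors {w1, w2, w3, w5, w6, w7, w8, w9}): φ is true.
  w8 (successors {w1, w4, w5}): φ is true.
  w9 (successors {w4, w5, w6, w7, w8, w9}): φ is true.
Detail at w0 (witness):
  At w0: \Diamond \neg \Diamond \neg s is false, \Box \Diamond \Box s is false, so \Diamond \neg \Diamond \neg s \to \Box \Diamond \Box s is true.
    At w0: \Diamond \neg \Diamond \neg s requires \neg \Diamond \neg s at some successor in {w0, w1, w3, w5, w7}.
      At w0: \neg \Diamond \neg s is false.
      At w1: \neg \Diamond \neg s is false.
      At w3: \neg \Diamond \neg s is false.
      At w5: \neg \Diamond \neg s is false.
      At w7: \neg \Diamond \neg s is false.
    So \Diamond \neg \Diamond \neg s is false at w0.
    At w0: \Box \Diamond \Box s requires \Diamond \Box s at every successor {w0, w1, w3, w5, w7}.
      \Diamond \Box s fails at w0, so \Box \Diamond \Box s is false at w0.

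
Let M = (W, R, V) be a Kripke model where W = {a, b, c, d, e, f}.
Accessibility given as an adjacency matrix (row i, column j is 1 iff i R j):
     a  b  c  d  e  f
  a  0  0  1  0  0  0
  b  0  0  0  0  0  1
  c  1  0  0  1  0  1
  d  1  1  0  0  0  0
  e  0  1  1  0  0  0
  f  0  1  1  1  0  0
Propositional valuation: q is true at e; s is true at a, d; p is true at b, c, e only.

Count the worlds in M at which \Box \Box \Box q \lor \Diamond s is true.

3

Let φ = \Box \Box \Box q \lor \Diamond s. Evaluate φ at each world:
  a (successors {c}): φ is false.
  b (successors {f}): φ is false.
  c (successors {a, d, f}): φ is true.
  d (successors {a, b}): φ is true.
  e (successors {b, c}): φ is false.
  f (successors {b, c, d}): φ is true.
For instance, at a:
  At a: \Box \Box \Box q is false, \Diamond s is false, so \Box \Box \Box q \lor \Diamond s is false.
    At a: \Box \Box \Box q requires \Box \Box q at every successor {c}.
      \Box \Box q fails at c, so \Box \Box \Box q is false at a.
    At a: \Diamond s requires s at some successor in {c}.
      At c: s is false.
    So \Diamond s is false at a.
Satisfying worlds: {c, d, f}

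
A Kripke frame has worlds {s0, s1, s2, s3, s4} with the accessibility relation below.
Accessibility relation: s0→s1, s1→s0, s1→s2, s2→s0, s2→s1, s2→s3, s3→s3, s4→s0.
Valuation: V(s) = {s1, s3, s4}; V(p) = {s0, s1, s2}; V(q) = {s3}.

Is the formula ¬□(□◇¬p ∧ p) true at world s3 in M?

Yes

At s3: □(□◇¬p ∧ p) is false, so ¬□(□◇¬p ∧ p) is true.
  At s3: □(□◇¬p ∧ p) requires □◇¬p ∧ p at every successor {s3}.
    □◇¬p ∧ p fails at s3, so □(□◇¬p ∧ p) is false at s3.
      At s3: □◇¬p is true, p is false, so □◇¬p ∧ p is false.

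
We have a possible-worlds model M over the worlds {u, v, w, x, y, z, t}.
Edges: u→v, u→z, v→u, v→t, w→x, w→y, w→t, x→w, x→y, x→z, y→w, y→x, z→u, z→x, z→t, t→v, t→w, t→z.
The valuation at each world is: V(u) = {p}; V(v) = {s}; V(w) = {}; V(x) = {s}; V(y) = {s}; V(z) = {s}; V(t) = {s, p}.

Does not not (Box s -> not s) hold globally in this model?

Recall that Box ψ holds at a world iff ψ holds at every accessible world, and Dia ψ holds iff ψ holds at some accessible world.
Let φ = not not (Box s -> not s). Evaluate φ at each world:
  u (successors {v, z}): φ is true.
  v (successors {u, t}): φ is true.
  w (successors {x, y, t}): φ is true.
  x (successors {w, y, z}): φ is true.
  y (successors {w, x}): φ is true.
  z (successors {u, x, t}): φ is true.
  t (successors {v, w, z}): φ is true.
For instance, at u:
  At u: not (Box s -> not s) is false, so not not (Box s -> not s) is true.
    At u: Box s -> not s is true, so not (Box s -> not s) is false.
      At u: Box s is true, not s is true, so Box s -> not s is true.

Yes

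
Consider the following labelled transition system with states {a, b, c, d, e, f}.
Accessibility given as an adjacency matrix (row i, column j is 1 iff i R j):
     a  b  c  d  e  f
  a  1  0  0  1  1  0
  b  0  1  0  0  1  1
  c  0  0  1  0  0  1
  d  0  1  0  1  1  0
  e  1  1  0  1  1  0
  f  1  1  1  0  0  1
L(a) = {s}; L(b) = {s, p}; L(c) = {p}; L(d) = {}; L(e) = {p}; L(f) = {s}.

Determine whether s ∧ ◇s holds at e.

No

At e: s is false, ◇s is true, so s ∧ ◇s is false.
  At e: ◇s requires s at some successor in {a, b, d, e}.
    s holds at a, so ◇s is true at e.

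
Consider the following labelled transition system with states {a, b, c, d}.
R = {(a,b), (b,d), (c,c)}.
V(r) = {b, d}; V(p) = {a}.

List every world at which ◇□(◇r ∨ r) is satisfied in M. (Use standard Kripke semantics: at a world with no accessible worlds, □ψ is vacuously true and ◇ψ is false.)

Let φ = ◇□(◇r ∨ r). Evaluate φ at each world:
  a (successors {b}): φ is true.
  b (successors {d}): φ is true.
  c (successors {c}): φ is false.
  d (successors ∅): φ is false.
For instance, at a:
  At a: ◇□(◇r ∨ r) requires □(◇r ∨ r) at some successor in {b}.
    □(◇r ∨ r) holds at b, so ◇□(◇r ∨ r) is true at a.
      At b: □(◇r ∨ r) requires ◇r ∨ r at every successor {d}.
        At d: ◇r ∨ r is true.
      So □(◇r ∨ r) is true at b.
Satisfying worlds: {a, b}

a, b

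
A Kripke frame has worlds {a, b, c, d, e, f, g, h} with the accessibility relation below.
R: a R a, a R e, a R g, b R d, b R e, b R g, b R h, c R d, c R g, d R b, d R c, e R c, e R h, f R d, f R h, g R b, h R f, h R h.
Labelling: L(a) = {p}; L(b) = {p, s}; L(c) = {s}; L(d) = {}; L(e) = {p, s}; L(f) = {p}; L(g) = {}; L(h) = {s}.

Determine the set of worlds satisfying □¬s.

c

Recall that □ψ holds at a world iff ψ holds at every accessible world, and ◇ψ holds iff ψ holds at some accessible world.
Let φ = □¬s. Evaluate φ at each world:
  a (successors {a, e, g}): φ is false.
  b (successors {d, e, g, h}): φ is false.
  c (successors {d, g}): φ is true.
  d (successors {b, c}): φ is false.
  e (successors {c, h}): φ is false.
  f (successors {d, h}): φ is false.
  g (successors {b}): φ is false.
  h (successors {f, h}): φ is false.
For instance, at f:
  At f: □¬s requires ¬s at every successor {d, h}.
    ¬s fails at h, so □¬s is false at f.
Satisfying worlds: {c}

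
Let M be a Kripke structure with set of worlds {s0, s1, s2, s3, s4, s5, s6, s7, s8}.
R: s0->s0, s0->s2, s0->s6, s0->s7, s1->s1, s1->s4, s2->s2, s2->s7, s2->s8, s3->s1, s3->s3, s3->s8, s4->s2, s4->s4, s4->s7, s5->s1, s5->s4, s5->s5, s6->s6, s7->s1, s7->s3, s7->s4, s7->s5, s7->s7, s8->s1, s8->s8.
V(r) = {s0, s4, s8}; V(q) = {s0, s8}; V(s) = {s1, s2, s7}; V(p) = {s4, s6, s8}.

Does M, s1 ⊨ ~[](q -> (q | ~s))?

No

Recall that []ψ holds at a world iff ψ holds at every accessible world, and <>ψ holds iff ψ holds at some accessible world.
At s1: [](q -> (q | ~s)) is true, so ~[](q -> (q | ~s)) is false.
  At s1: [](q -> (q | ~s)) requires q -> (q | ~s) at every successor {s1, s4}.
    At s1: q -> (q | ~s) is true.
    At s4: q -> (q | ~s) is true.
  So [](q -> (q | ~s)) is true at s1.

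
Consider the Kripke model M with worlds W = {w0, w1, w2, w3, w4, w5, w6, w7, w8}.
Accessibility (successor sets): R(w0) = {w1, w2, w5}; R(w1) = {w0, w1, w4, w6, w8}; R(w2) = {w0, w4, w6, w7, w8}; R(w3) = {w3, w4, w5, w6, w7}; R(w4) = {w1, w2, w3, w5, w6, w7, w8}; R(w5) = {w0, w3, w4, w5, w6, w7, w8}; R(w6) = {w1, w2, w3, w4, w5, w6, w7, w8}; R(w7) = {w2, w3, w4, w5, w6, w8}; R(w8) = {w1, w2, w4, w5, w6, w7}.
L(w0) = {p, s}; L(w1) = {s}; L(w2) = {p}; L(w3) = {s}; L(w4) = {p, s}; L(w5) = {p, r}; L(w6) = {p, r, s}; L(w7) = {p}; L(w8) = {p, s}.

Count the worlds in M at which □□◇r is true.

9

Let φ = □□◇r. Evaluate φ at each world:
  w0 (successors {w1, w2, w5}): φ is true.
  w1 (successors {w0, w1, w4, w6, w8}): φ is true.
  w2 (successors {w0, w4, w6, w7, w8}): φ is true.
  w3 (successors {w3, w4, w5, w6, w7}): φ is true.
  w4 (successors {w1, w2, w3, w5, w6, w7, w8}): φ is true.
  w5 (successors {w0, w3, w4, w5, w6, w7, w8}): φ is true.
  w6 (successors {w1, w2, w3, w4, w5, w6, w7, w8}): φ is true.
  w7 (successors {w2, w3, w4, w5, w6, w8}): φ is true.
  w8 (successors {w1, w2, w4, w5, w6, w7}): φ is true.
For instance, at w5:
  At w5: □□◇r requires □◇r at every successor {w0, w3, w4, w5, w6, w7, w8}.
    At w0: □◇r is true.
    At w3: □◇r is true.
    At w4: □◇r is true.
    At w5: □◇r is true.
    At w6: □◇r is true.
    At w7: □◇r is true.
    At w8: □◇r is true.
  So □□◇r is true at w5.
Satisfying worlds: {w0, w1, w2, w3, w4, w5, w6, w7, w8}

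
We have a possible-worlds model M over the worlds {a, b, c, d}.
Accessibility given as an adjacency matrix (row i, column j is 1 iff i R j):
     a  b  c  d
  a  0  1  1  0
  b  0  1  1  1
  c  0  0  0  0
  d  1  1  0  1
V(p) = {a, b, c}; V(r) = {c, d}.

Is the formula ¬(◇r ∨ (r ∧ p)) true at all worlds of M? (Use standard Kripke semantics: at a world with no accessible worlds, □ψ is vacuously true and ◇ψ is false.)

No

Let φ = ¬(◇r ∨ (r ∧ p)). Evaluate φ at each world:
  a (successors {b, c}): φ is false.
  b (successors {b, c, d}): φ is false.
  c (successors ∅): φ is false.
  d (successors {a, b, d}): φ is false.
Detail at a (counterexample):
  At a: ◇r ∨ (r ∧ p) is true, so ¬(◇r ∨ (r ∧ p)) is false.
    At a: ◇r is true, r ∧ p is false, so ◇r ∨ (r ∧ p) is true.
      At a: ◇r requires r at some successor in {b, c}.
        r holds at c, so ◇r is true at a.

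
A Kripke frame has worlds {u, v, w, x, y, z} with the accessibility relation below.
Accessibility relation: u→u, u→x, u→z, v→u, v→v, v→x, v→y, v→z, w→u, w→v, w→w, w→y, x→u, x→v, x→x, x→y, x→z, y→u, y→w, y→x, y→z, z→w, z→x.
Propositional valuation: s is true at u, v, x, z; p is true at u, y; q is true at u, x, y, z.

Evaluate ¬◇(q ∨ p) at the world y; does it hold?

Recall that ◇ψ holds at a world iff ψ holds at some accessible world.
At y: ◇(q ∨ p) is true, so ¬◇(q ∨ p) is false.
  At y: ◇(q ∨ p) requires q ∨ p at some successor in {u, w, x, z}.
    q ∨ p holds at u, so ◇(q ∨ p) is true at y.

No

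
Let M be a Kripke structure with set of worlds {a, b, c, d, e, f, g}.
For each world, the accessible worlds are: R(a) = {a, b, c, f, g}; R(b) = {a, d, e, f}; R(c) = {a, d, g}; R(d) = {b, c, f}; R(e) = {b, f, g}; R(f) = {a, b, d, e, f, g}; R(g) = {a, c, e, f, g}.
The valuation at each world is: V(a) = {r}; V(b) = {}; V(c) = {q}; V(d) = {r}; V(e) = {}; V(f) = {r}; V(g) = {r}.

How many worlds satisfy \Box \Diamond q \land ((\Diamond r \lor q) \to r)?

Recall that \Box ψ holds at a world iff ψ holds at every accessible world, and \Diamond ψ holds iff ψ holds at some accessible world.
Let φ = \Box \Diamond q \land ((\Diamond r \lor q) \to r). Evaluate φ at each world:
  a (successors {a, b, c, f, g}): φ is false.
  b (successors {a, d, e, f}): φ is false.
  c (successors {a, d, g}): φ is false.
  d (successors {b, c, f}): φ is false.
  e (successors {b, f, g}): φ is false.
  f (successors {a, b, d, e, f, g}): φ is false.
  g (successors {a, c, e, f, g}): φ is false.
For instance, at g:
  At g: \Box \Diamond q is false, (\Diamond r \lor q) \to r is true, so \Box \Diamond q \land ((\Diamond r \lor q) \to r) is false.
    At g: \Box \Diamond q requires \Diamond q at every successor {a, c, e, f, g}.
      \Diamond q fails at c, so \Box \Diamond q is false at g.
    At g: \Diamond r \lor q is true, r is true, so (\Diamond r \lor q) \to r is true.
      At g: \Diamond r is true, q is false, so \Diamond r \lor q is true.
Satisfying worlds: none.

0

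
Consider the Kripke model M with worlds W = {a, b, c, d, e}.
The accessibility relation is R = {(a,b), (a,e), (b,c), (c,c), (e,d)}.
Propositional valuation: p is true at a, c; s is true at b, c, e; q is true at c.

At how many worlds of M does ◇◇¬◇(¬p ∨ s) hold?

1

Let φ = ◇◇¬◇(¬p ∨ s). Evaluate φ at each world:
  a (successors {b, e}): φ is true.
  b (successors {c}): φ is false.
  c (successors {c}): φ is false.
  d (successors ∅): φ is false.
  e (successors {d}): φ is false.
For instance, at c:
  At c: ◇◇¬◇(¬p ∨ s) requires ◇¬◇(¬p ∨ s) at some successor in {c}.
    At c: ◇¬◇(¬p ∨ s) is false.
  So ◇◇¬◇(¬p ∨ s) is false at c.
Satisfying worlds: {a}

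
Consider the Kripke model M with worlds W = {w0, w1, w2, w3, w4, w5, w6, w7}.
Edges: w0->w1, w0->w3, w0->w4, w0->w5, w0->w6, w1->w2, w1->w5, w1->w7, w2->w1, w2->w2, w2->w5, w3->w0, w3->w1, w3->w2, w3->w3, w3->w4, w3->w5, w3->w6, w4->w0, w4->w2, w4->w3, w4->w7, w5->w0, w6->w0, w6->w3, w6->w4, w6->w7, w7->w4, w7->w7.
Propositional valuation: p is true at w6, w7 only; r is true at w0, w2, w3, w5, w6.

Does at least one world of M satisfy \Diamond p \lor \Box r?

Yes

Let φ = \Diamond p \lor \Box r. Evaluate φ at each world:
  w0 (successors {w1, w3, w4, w5, w6}): φ is true.
  w1 (successors {w2, w5, w7}): φ is true.
  w2 (successors {w1, w2, w5}): φ is false.
  w3 (successors {w0, w1, w2, w3, w4, w5, w6}): φ is true.
  w4 (successors {w0, w2, w3, w7}): φ is true.
  w5 (successors {w0}): φ is true.
  w6 (successors {w0, w3, w4, w7}): φ is true.
  w7 (successors {w4, w7}): φ is true.
Detail at w0 (witness):
  At w0: \Diamond p is true, \Box r is false, so \Diamond p \lor \Box r is true.
    At w0: \Diamond p requires p at some successor in {w1, w3, w4, w5, w6}.
      p holds at w6, so \Diamond p is true at w0.
    At w0: \Box r requires r at every successor {w1, w3, w4, w5, w6}.
      r fails at w1, so \Box r is false at w0.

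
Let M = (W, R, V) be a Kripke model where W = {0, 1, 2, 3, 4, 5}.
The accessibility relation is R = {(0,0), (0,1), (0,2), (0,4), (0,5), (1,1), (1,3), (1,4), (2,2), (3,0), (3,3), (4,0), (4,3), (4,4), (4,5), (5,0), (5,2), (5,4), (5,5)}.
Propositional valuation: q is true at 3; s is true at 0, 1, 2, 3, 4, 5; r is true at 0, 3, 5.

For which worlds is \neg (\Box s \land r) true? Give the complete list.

1, 2, 4

Let φ = \neg (\Box s \land r). Evaluate φ at each world:
  0 (successors {0, 1, 2, 4, 5}): φ is false.
  1 (successors {1, 3, 4}): φ is true.
  2 (successors {2}): φ is true.
  3 (successors {0, 3}): φ is false.
  4 (successors {0, 3, 4, 5}): φ is true.
  5 (successors {0, 2, 4, 5}): φ is false.
For instance, at 3:
  At 3: \Box s \land r is true, so \neg (\Box s \land r) is false.
    At 3: \Box s is true, r is true, so \Box s \land r is true.
      At 3: \Box s requires s at every successor {0, 3}.
        At 0: s is true.
        At 3: s is true.
      So \Box s is true at 3.
Satisfying worlds: {1, 2, 4}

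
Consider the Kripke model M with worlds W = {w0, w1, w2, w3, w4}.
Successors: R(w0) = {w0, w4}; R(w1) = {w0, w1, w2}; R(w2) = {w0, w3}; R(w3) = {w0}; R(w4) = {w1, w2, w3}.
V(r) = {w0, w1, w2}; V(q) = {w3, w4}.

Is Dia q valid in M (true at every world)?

Let φ = Dia q. Evaluate φ at each world:
  w0 (successors {w0, w4}): φ is true.
  w1 (successors {w0, w1, w2}): φ is false.
  w2 (successors {w0, w3}): φ is true.
  w3 (successors {w0}): φ is false.
  w4 (successors {w1, w2, w3}): φ is true.
Detail at w1 (counterexample):
  At w1: Dia q requires q at some successor in {w0, w1, w2}.
    At w0: q is false.
    At w1: q is false.
    At w2: q is false.
  So Dia q is false at w1.

No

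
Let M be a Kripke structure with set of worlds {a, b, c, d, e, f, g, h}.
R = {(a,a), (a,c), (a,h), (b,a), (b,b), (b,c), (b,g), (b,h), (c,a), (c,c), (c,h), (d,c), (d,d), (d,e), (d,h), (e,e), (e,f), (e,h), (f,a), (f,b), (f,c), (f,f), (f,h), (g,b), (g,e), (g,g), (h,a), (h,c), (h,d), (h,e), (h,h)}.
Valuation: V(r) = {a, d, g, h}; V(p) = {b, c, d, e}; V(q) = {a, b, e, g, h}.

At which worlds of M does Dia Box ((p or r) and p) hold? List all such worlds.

Let φ = Dia Box ((p or r) and p). Evaluate φ at each world:
  a (successors {a, c, h}): φ is false.
  b (successors {a, b, c, g, h}): φ is false.
  c (successors {a, c, h}): φ is false.
  d (successors {c, d, e, h}): φ is false.
  e (successors {e, f, h}): φ is false.
  f (successors {a, b, c, f, h}): φ is false.
  g (successors {b, e, g}): φ is false.
  h (successors {a, c, d, e, h}): φ is false.
For instance, at h:
  At h: Dia Box ((p or r) and p) requires Box ((p or r) and p) at some successor in {a, c, d, e, h}.
    At a: Box ((p or r) and p) is false.
    At c: Box ((p or r) and p) is false.
    At d: Box ((p or r) and p) is false.
    At e: Box ((p or r) and p) is false.
    At h: Box ((p or r) and p) is false.
  So Dia Box ((p or r) and p) is false at h.
Satisfying worlds: none.

none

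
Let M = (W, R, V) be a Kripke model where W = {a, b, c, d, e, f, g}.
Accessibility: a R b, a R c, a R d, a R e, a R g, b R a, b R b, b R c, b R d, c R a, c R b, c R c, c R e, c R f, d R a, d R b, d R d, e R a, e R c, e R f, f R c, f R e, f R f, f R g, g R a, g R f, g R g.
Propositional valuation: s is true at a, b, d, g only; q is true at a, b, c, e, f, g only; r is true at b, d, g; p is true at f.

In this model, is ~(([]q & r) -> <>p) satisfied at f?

No

At f: ([]q & r) -> <>p is true, so ~(([]q & r) -> <>p) is false.
  At f: []q & r is false, <>p is true, so ([]q & r) -> <>p is true.
    At f: []q is true, r is false, so []q & r is false.
      At f: []q requires q at every successor {c, e, f, g}.
        At c: q is true.
        At e: q is true.
        At f: q is true.
        At g: q is true.
      So []q is true at f.
    At f: <>p requires p at some successor in {c, e, f, g}.
      p holds at f, so <>p is true at f.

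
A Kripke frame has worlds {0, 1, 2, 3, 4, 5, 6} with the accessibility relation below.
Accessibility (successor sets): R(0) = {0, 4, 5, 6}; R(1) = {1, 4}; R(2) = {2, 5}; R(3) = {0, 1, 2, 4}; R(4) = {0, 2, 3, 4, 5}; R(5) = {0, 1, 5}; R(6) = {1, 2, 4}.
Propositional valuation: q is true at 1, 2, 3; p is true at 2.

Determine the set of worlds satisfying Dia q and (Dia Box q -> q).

Let φ = Dia q and (Dia Box q -> q). Evaluate φ at each world:
  0 (successors {0, 4, 5, 6}): φ is false.
  1 (successors {1, 4}): φ is true.
  2 (successors {2, 5}): φ is true.
  3 (successors {0, 1, 2, 4}): φ is true.
  4 (successors {0, 2, 3, 4, 5}): φ is true.
  5 (successors {0, 1, 5}): φ is true.
  6 (successors {1, 2, 4}): φ is true.
For instance, at 0:
  At 0: Dia q is false, Dia Box q -> q is true, so Dia q and (Dia Box q -> q) is false.
    At 0: Dia q requires q at some successor in {0, 4, 5, 6}.
      At 0: q is false.
      At 4: q is false.
      At 5: q is false.
      At 6: q is false.
    So Dia q is false at 0.
    At 0: Dia Box q is false, q is false, so Dia Box q -> q is true.
      At 0: Dia Box q requires Box q at some successor in {0, 4, 5, 6}.
        At 0: Box q is false.
        At 4: Box q is false.
        At 5: Box q is false.
        At 6: Box q is false.
      So Dia Box q is false at 0.
Satisfying worlds: {1, 2, 3, 4, 5, 6}

1, 2, 3, 4, 5, 6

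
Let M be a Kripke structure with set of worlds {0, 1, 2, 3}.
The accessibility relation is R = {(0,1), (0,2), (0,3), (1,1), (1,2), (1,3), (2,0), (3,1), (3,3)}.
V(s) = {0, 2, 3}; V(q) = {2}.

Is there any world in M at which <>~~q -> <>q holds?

Recall that <>ψ holds at a world iff ψ holds at some accessible world.
Let φ = <>~~q -> <>q. Evaluate φ at each world:
  0 (successors {1, 2, 3}): φ is true.
  1 (successors {1, 2, 3}): φ is true.
  2 (successors {0}): φ is true.
  3 (successors {1, 3}): φ is true.
Detail at 0 (witness):
  At 0: <>~~q is true, <>q is true, so <>~~q -> <>q is true.
    At 0: <>~~q requires ~~q at some successor in {1, 2, 3}.
      ~~q holds at 2, so <>~~q is true at 0.
    At 0: <>q requires q at some successor in {1, 2, 3}.
      q holds at 2, so <>q is true at 0.

Yes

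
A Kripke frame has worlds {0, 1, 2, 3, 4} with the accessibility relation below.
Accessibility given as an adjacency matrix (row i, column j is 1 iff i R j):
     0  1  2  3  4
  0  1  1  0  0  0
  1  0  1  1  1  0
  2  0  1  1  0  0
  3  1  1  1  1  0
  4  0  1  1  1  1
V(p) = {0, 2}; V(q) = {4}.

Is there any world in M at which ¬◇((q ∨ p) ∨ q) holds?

Recall that ◇ψ holds at a world iff ψ holds at some accessible world.
Let φ = ¬◇((q ∨ p) ∨ q). Evaluate φ at each world:
  0 (successors {0, 1}): φ is false.
  1 (successors {1, 2, 3}): φ is false.
  2 (successors {1, 2}): φ is false.
  3 (successors {0, 1, 2, 3}): φ is false.
  4 (successors {1, 2, 3, 4}): φ is false.
For instance, at 4:
  At 4: ◇((q ∨ p) ∨ q) is true, so ¬◇((q ∨ p) ∨ q) is false.
    At 4: ◇((q ∨ p) ∨ q) requires (q ∨ p) ∨ q at some successor in {1, 2, 3, 4}.
      (q ∨ p) ∨ q holds at 2, so ◇((q ∨ p) ∨ q) is true at 4.

No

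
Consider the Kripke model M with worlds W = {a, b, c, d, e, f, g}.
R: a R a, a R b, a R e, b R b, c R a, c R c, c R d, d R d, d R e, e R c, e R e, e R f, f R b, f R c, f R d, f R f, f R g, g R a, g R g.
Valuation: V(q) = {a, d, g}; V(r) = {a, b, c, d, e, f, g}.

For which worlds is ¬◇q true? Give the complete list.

b, e

Let φ = ¬◇q. Evaluate φ at each world:
  a (successors {a, b, e}): φ is false.
  b (successors {b}): φ is true.
  c (successors {a, c, d}): φ is false.
  d (successors {d, e}): φ is false.
  e (successors {c, e, f}): φ is true.
  f (successors {b, c, d, f, g}): φ is false.
  g (successors {a, g}): φ is false.
For instance, at d:
  At d: ◇q is true, so ¬◇q is false.
    At d: ◇q requires q at some successor in {d, e}.
      q holds at d, so ◇q is true at d.
Satisfying worlds: {b, e}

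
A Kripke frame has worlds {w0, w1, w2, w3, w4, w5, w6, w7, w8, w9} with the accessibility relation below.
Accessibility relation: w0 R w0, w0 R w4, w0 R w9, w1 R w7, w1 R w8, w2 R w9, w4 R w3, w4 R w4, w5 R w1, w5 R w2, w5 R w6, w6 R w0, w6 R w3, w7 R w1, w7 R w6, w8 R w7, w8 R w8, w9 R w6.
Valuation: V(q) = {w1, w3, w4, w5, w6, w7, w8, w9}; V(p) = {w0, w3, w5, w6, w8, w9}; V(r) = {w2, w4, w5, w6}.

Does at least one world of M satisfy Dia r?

Recall that Dia ψ holds at a world iff ψ holds at some accessible world.
Let φ = Dia r. Evaluate φ at each world:
  w0 (successors {w0, w4, w9}): φ is true.
  w1 (successors {w7, w8}): φ is false.
  w2 (successors {w9}): φ is false.
  w3 (successors ∅): φ is false.
  w4 (successors {w3, w4}): φ is true.
  w5 (successors {w1, w2, w6}): φ is true.
  w6 (successors {w0, w3}): φ is false.
  w7 (successors {w1, w6}): φ is true.
  w8 (successors {w7, w8}): φ is false.
  w9 (successors {w6}): φ is true.
Detail at w0 (witness):
  At w0: Dia r requires r at some successor in {w0, w4, w9}.
    r holds at w4, so Dia r is true at w0.

Yes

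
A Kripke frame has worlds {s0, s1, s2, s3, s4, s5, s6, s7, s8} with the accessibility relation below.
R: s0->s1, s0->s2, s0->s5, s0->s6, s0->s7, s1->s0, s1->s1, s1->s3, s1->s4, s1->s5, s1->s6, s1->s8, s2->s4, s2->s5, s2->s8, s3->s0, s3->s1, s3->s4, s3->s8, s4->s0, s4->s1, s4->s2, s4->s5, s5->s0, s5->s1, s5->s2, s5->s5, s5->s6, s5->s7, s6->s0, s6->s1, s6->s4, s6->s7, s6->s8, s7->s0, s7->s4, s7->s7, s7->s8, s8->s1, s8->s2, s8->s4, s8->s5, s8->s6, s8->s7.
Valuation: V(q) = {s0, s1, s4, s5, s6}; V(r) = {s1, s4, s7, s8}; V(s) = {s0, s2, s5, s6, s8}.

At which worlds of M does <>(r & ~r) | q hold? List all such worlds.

s0, s1, s4, s5, s6

Recall that <>ψ holds at a world iff ψ holds at some accessible world.
Let φ = <>(r & ~r) | q. Evaluate φ at each world:
  s0 (successors {s1, s2, s5, s6, s7}): φ is true.
  s1 (successors {s0, s1, s3, s4, s5, s6, s8}): φ is true.
  s2 (successors {s4, s5, s8}): φ is false.
  s3 (successors {s0, s1, s4, s8}): φ is false.
  s4 (successors {s0, s1, s2, s5}): φ is true.
  s5 (successors {s0, s1, s2, s5, s6, s7}): φ is true.
  s6 (successors {s0, s1, s4, s7, s8}): φ is true.
  s7 (successors {s0, s4, s7, s8}): φ is false.
  s8 (successors {s1, s2, s4, s5, s6, s7}): φ is false.
For instance, at s1:
  At s1: <>(r & ~r) is false, q is true, so <>(r & ~r) | q is true.
    At s1: <>(r & ~r) requires r & ~r at some successor in {s0, s1, s3, s4, s5, s6, s8}.
      At s0: r & ~r is false.
      At s1: r & ~r is false.
      At s3: r & ~r is false.
      At s4: r & ~r is false.
      At s5: r & ~r is false.
      At s6: r & ~r is false.
      At s8: r & ~r is false.
    So <>(r & ~r) is false at s1.
Satisfying worlds: {s0, s1, s4, s5, s6}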